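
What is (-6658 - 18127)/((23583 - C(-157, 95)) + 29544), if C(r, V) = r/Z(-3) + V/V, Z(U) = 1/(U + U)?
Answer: -24785/52184 ≈ -0.47495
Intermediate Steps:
Z(U) = 1/(2*U)
C(r, V) = 1 - 6*r (C(r, V) = r/(((1/2)/(-3))) + V/V = r/(((1/2)*(-1/3))) + 1 = r/(-1/6) + 1 = r*(-6) + 1 = -6*r + 1 = 1 - 6*r)
(-6658 - 18127)/((23583 - C(-157, 95)) + 29544) = (-6658 - 18127)/((23583 - (1 - 6*(-157))) + 29544) = -24785/((23583 - (1 + 942)) + 29544) = -24785/((23583 - 1*943) + 29544) = -24785/((23583 - 943) + 29544) = -24785/(22640 + 29544) = -24785/52184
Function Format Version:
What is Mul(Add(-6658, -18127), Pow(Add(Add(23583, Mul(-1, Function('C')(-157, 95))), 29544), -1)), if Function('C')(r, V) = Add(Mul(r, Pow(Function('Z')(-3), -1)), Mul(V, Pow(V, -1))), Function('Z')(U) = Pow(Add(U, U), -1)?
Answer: Rational(-24785, 52184) ≈ -0.47495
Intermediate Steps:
Function('Z')(U) = Mul(Rational(1, 2), Pow(U, -1)) (Function('Z')(U) = Pow(Mul(2, U), -1) = Mul(Rational(1, 2), Pow(U, -1)))
Function('C')(r, V) = Add(1, Mul(-6, r)) (Function('C')(r, V) = Add(Mul(r, Pow(Mul(Rational(1, 2), Pow(-3, -1)), -1)), Mul(V, Pow(V, -1))) = Add(Mul(r, Pow(Mul(Rational(1, 2), Rational(-1, 3)), -1)), 1) = Add(Mul(r, Pow(Rational(-1, 6), -1)), 1) = Add(Mul(r, -6), 1) = Add(Mul(-6, r), 1) = Add(1, Mul(-6, r)))
Mul(Add(-6658, -18127), Pow(Add(Add(23583, Mul(-1, Function('C')(-157, 95))), 29544), -1)) = Mul(Add(-6658, -18127), Pow(Add(Add(23583, Mul(-1, Add(1, Mul(-6, -157)))), 29544), -1)) = Mul(-24785, Pow(Add(Add(23583, Mul(-1, Add(1, 942))), 29544), -1)) = Mul(-24785, Pow(Add(Add(23583, Mul(-1, 943)), 29544), -1)) = Mul(-24785, Pow(Add(Add(23583, -943), 29544), -1)) = Mul(-24785, Pow(Add(22640, 29544), -1)) = Mul(-24785, Pow(52184, -1)) = Mul(-24785, Rational(1, 52184)) = Rational(-24785, 52184)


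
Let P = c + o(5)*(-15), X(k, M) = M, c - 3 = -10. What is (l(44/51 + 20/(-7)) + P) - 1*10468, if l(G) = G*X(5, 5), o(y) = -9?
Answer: -3694940/357 ≈ -10350.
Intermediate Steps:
c = -7 (c = 3 - 10 = -7)
l(G) = 5*G (l(G) = G*5 = 5*G)
P = 128 (P = -7 - 9*(-15) = -7 + 135 = 128)
(l(44/51 + 20/(-7)) + P) - 1*10468 = (5*(44/51 + 20/(-7)) + 128) - 1*10468 = (5*(44*(1/51) + 20*(-⅐)) + 128) - 10468 = (5*(44/51 - 20/7) + 128) - 10468 = (5*(-712/357) + 128) - 10468 = (-3560/357 + 128) - 10468 = 42136/357 - 10468 = -3694940/357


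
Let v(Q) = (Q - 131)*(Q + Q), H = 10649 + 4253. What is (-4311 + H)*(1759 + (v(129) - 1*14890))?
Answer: -144535377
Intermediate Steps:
H = 14902
v(Q) = 2*Q*(-131 + Q) (v(Q) = (-131 + Q)*(2*Q) = 2*Q*(-131 + Q))
(-4311 + H)*(1759 + (v(129) - 1*14890)) = (-4311 + 14902)*(1759 + (2*129*(-131 + 129) - 1*14890)) = 10591*(1759 + (2*129*(-2) - 14890)) = 10591*(1759 + (-516 - 14890)) = 10591*(1759 - 15406) = 10591*(-13647) = -144535377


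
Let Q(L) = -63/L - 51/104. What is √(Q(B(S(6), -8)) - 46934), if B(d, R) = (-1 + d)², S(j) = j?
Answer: I*√3172941902/260 ≈ 216.65*I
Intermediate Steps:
Q(L) = -51/104 - 63/L (Q(L) = -63/L - 51*1/104 = -63/L - 51/104 = -51/104 - 63/L)
√(Q(B(S(6), -8)) - 46934) = √((-51/104 - 63/(-1 + 6)²) - 46934) = √((-51/104 - 63/(5²)) - 46934) = √((-51/104 - 63/25) - 46934) = √(-7827/2600 - 46934) = √(-122036227/2600) = I*√3172941902/260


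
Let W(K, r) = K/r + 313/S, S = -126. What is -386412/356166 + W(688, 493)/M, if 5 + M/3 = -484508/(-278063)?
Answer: -3251649186833051/3340060592174586 ≈ -0.97353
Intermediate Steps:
M = -2717421/278063 (M = -15 + 3*(-484508/(-278063)) = -15 + 3*(-484508*(-1/278063)) = -15 + 3*(484508/278063) = -15 + 1453524/278063 = -2717421/278063 ≈ -9.7727)
W(K, r) = -313/126 + K/r (W(K, r) = K/r + 313/(-126) = K/r + 313*(-1/126) = K/r - 313/126 = -313/126 + K/r)
-386412/356166 + W(688, 493)/M = -386412/356166 + (-313/126 + 688/493)/(-2717421/278063) = -386412*1/356166 + (-313/126 + 688*(1/493))*(-278063/2717421) = -64402/59361 + (-313/126 + 688/493)*(-278063/2717421) = -64402/59361 - 67621/62118*(-278063/2717421) = -64402/59361 + 18802898123/168800757678 = -3251649186833051/3340060592174586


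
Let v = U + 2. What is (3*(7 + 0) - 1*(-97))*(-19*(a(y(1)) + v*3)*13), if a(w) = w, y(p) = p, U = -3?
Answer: 58292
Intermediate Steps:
v = -1 (v = -3 + 2 = -1)
(3*(7 + 0) - 1*(-97))*(-19*(a(y(1)) + v*3)*13) = (3*(7 + 0) - 1*(-97))*(-19*(1 - 1*3)*13) = (3*7 + 97)*(-19*(1 - 3)*13) = (21 + 97)*(-19*(-2)*13) = 118*(38*13) = 118*494 = 58292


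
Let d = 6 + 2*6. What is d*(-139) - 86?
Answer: -2588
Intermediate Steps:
d = 18 (d = 6 + 12 = 18)
d*(-139) - 86 = 18*(-139) - 86 = -2502 - 86 = -2588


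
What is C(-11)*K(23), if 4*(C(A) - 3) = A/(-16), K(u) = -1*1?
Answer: -203/64 ≈ -3.1719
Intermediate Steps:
K(u) = -1
C(A) = 3 - A/64 (C(A) = 3 + (A/(-16))/4 = 3 + (A*(-1/16))/4 = 3 + (-A/16)/4 = 3 - A/64)
C(-11)*K(23) = (3 - 1/64*(-11))*(-1) = (3 + 11/64)*(-1) = (203/64)*(-1) = -203/64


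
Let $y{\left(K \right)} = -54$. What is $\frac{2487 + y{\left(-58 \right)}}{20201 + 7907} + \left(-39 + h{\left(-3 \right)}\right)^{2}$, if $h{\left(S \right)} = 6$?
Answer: $\frac{30612045}{28108} \approx 1089.1$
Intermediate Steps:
$\frac{2487 + y{\left(-58 \right)}}{20201 + 7907} + \left(-39 + h{\left(-3 \right)}\right)^{2} = \frac{2487 - 54}{20201 + 7907} + \left(-39 + 6\right)^{2} = \frac{2433}{28108} + \left(-33\right)^{2} = 2433 \cdot \frac{1}{28108} + 1089 = \frac{2433}{28108} + 1089 = \frac{30612045}{28108}$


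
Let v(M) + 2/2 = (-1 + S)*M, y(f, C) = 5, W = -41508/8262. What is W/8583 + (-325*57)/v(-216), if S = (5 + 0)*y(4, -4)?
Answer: 858459739/240315417 ≈ 3.5722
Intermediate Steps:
W = -2306/459 (W = -41508*1/8262 = -2306/459 ≈ -5.0240)
S = 25 (S = (5 + 0)*5 = 5*5 = 25)
v(M) = -1 + 24*M (v(M) = -1 + (-1 + 25)*M = -1 + 24*M)
W/8583 + (-325*57)/v(-216) = -2306/459/8583 + (-325*57)/(-1 + 24*(-216)) = -2306/459*1/8583 - 18525/(-1 - 5184) = -2306/3939597 - 18525/(-5185) = -2306/3939597 - 18525*(-1/5185) = -2306/3939597 + 3705/1037 = 858459739/240315417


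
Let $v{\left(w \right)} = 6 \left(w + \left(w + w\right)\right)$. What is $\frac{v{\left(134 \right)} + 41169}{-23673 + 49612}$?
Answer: $\frac{43581}{25939} \approx 1.6801$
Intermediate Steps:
$v{\left(w \right)} = 18 w$ ($v{\left(w \right)} = 6 \left(w + 2 w\right) = 6 \cdot 3 w = 18 w$)
$\frac{v{\left(134 \right)} + 41169}{-23673 + 49612} = \frac{18 \cdot 134 + 41169}{-23673 + 49612} = \frac{2412 + 41169}{25939} = 43581 \cdot \frac{1}{25939} = \frac{43581}{25939}$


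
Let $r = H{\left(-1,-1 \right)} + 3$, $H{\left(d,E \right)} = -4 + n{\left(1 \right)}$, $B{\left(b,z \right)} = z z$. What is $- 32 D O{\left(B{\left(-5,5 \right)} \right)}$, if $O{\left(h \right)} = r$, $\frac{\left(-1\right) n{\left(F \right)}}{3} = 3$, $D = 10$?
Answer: $3200$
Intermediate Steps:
$n{\left(F \right)} = -9$ ($n{\left(F \right)} = \left(-3\right) 3 = -9$)
$B{\left(b,z \right)} = z^{2}$
$H{\left(d,E \right)} = -13$ ($H{\left(d,E \right)} = -4 - 9 = -13$)
$r = -10$ ($r = -13 + 3 = -10$)
$O{\left(h \right)} = -10$
$- 32 D O{\left(B{\left(-5,5 \right)} \right)} = \left(-32\right) 10 \left(-10\right) = \left(-320\right) \left(-10\right) = 3200$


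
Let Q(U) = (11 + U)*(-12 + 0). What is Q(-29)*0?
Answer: 0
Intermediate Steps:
Q(U) = -132 - 12*U (Q(U) = (11 + U)*(-12) = -132 - 12*U)
Q(-29)*0 = (-132 - 12*(-29))*0 = (-132 + 348)*0 = 216*0 = 0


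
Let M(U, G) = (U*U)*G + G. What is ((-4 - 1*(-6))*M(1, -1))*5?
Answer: -20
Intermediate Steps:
M(U, G) = G + G*U**2 (M(U, G) = U**2*G + G = G*U**2 + G = G + G*U**2)
((-4 - 1*(-6))*M(1, -1))*5 = ((-4 - 1*(-6))*(-(1 + 1**2)))*5 = ((-4 + 6)*(-(1 + 1)))*5 = (2*(-1*2))*5 = (2*(-2))*5 = -4*5 = -20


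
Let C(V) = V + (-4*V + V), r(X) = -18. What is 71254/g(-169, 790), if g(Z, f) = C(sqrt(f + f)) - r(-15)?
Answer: -320643/1499 - 71254*sqrt(395)/1499 ≈ -1158.6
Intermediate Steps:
C(V) = -2*V (C(V) = V - 3*V = -2*V)
g(Z, f) = 18 - 2*sqrt(2)*sqrt(f) (g(Z, f) = -2*sqrt(f + f) - 1*(-18) = -2*sqrt(2)*sqrt(f) + 18 = 18 - 2*sqrt(2)*sqrt(f))
71254/g(-169, 790) = 71254/(18 - 2*sqrt(2)*sqrt(790)) = 71254/(18 - 4*sqrt(395))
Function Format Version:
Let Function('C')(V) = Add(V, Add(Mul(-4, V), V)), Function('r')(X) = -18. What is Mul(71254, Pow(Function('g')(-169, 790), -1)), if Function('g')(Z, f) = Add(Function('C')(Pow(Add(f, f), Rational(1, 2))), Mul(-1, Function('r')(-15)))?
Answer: Add(Rational(-320643, 1499), Mul(Rational(-71254, 1499), Pow(395, Rational(1, 2)))) ≈ -1158.6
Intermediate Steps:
Function('C')(V) = Mul(-2, V) (Function('C')(V) = Add(V, Mul(-3, V)) = Mul(-2, V))
Function('g')(Z, f) = Add(18, Mul(-2, Pow(2, Rational(1, 2)), Pow(f, Rational(1, 2)))) (Function('g')(Z, f) = Add(Mul(-2, Pow(Add(f, f), Rational(1, 2))), Mul(-1, -18)) = Add(Mul(-2, Pow(Mul(2, f), Rational(1, 2))), 18) = Add(Mul(-2, Mul(Pow(2, Rational(1, 2)), Pow(f, Rational(1, 2)))), 18) = Add(Mul(-2, Pow(2, Rational(1, 2)), Pow(f, Rational(1, 2))), 18) = Add(18, Mul(-2, Pow(2, Rational(1, 2)), Pow(f, Rational(1, 2)))))
Mul(71254, Pow(Function('g')(-169, 790), -1)) = Mul(71254, Pow(Add(18, Mul(-2, Pow(2, Rational(1, 2)), Pow(790, Rational(1, 2)))), -1)) = Mul(71254, Pow(Add(18, Mul(-4, Pow(395, Rational(1, 2)))), -1))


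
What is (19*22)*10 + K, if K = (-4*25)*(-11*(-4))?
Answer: -220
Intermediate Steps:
K = -4400 (K = -100*44 = -4400)
(19*22)*10 + K = (19*22)*10 - 4400 = 418*10 - 4400 = 4180 - 4400 = -220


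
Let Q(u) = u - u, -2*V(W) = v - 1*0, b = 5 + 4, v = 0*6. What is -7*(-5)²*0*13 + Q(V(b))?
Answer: 0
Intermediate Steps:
v = 0
b = 9
V(W) = 0 (V(W) = -(0 - 1*0)/2 = -(0 + 0)/2 = -½*0 = 0)
Q(u) = 0
-7*(-5)²*0*13 + Q(V(b)) = -7*(-5)²*0*13 + 0 = -175*0*13 + 0 = -7*0*13 + 0 = 0*13 + 0 = 0 + 0 = 0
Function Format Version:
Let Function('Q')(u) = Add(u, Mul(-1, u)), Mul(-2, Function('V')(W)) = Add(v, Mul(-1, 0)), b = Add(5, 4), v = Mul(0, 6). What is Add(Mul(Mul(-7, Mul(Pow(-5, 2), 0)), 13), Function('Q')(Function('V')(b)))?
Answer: 0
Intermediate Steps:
v = 0
b = 9
Function('V')(W) = 0 (Function('V')(W) = Mul(Rational(-1, 2), Add(0, Mul(-1, 0))) = Mul(Rational(-1, 2), Add(0, 0)) = Mul(Rational(-1, 2), 0) = 0)
Function('Q')(u) = 0
Add(Mul(Mul(-7, Mul(Pow(-5, 2), 0)), 13), Function('Q')(Function('V')(b))) = Add(Mul(Mul(-7, Mul(Pow(-5, 2), 0)), 13), 0) = Add(Mul(Mul(-7, Mul(25, 0)), 13), 0) = Add(Mul(Mul(-7, 0), 13), 0) = Add(Mul(0, 13), 0) = Add(0, 0) = 0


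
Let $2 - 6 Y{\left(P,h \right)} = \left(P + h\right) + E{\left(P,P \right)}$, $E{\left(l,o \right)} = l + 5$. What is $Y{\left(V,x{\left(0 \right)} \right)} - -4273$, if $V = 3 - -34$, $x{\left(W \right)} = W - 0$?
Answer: $\frac{25561}{6} \approx 4260.2$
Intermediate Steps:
$x{\left(W \right)} = W$ ($x{\left(W \right)} = W + 0 = W$)
$E{\left(l,o \right)} = 5 + l$
$V = 37$ ($V = 3 + 34 = 37$)
$Y{\left(P,h \right)} = - \frac{1}{2} - \frac{P}{3} - \frac{h}{6}$ ($Y{\left(P,h \right)} = \frac{1}{3} - \frac{\left(P + h\right) + \left(5 + P\right)}{6} = \frac{1}{3} - \frac{5 + h + 2 P}{6} = \frac{1}{3} - \left(\frac{5}{6} + \frac{P}{3} + \frac{h}{6}\right) = - \frac{1}{2} - \frac{P}{3} - \frac{h}{6}$)
$Y{\left(V,x{\left(0 \right)} \right)} - -4273 = \left(- \frac{1}{2} - \frac{37}{3} - 0\right) - -4273 = \left(- \frac{1}{2} - \frac{37}{3} + 0\right) + 4273 = - \frac{77}{6} + 4273 = \frac{25561}{6}$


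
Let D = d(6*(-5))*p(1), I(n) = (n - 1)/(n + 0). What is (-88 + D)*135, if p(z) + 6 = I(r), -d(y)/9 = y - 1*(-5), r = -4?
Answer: -624645/4 ≈ -1.5616e+5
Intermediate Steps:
I(n) = (-1 + n)/n
d(y) = -45 - 9*y (d(y) = -9*(y - 1*(-5)) = -9*(y + 5) = -9*(5 + y) = -45 - 9*y)
p(z) = -19/4 (p(z) = -6 + (-1 - 4)/(-4) = -6 - ¼*(-5) = -6 + 5/4 = -19/4)
D = -4275/4 (D = (-45 - 54*(-5))*(-19/4) = (-45 - 9*(-30))*(-19/4) = (-45 + 270)*(-19/4) = 225*(-19/4) = -4275/4 ≈ -1068.8)
(-88 + D)*135 = (-88 - 4275/4)*135 = -4627/4*135 = -624645/4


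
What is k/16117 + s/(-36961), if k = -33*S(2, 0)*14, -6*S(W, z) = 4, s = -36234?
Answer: 595367366/595700437 ≈ 0.99944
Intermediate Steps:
S(W, z) = -2/3 (S(W, z) = -1/6*4 = -2/3)
k = 308 (k = -33*(-2/3)*14 = 22*14 = 308)
k/16117 + s/(-36961) = 308/16117 - 36234/(-36961) = 308*(1/16117) - 36234*(-1/36961) = 308/16117 + 36234/36961 = 595367366/595700437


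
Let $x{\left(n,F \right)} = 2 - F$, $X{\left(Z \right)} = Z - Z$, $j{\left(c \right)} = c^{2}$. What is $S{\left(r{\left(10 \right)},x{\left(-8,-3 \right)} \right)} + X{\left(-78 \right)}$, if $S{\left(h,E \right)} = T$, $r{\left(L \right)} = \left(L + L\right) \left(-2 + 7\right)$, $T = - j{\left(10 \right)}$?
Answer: $-100$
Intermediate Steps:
$X{\left(Z \right)} = 0$
$T = -100$ ($T = - 10^{2} = \left(-1\right) 100 = -100$)
$r{\left(L \right)} = 10 L$ ($r{\left(L \right)} = 2 L 5 = 10 L$)
$S{\left(h,E \right)} = -100$
$S{\left(r{\left(10 \right)},x{\left(-8,-3 \right)} \right)} + X{\left(-78 \right)} = -100 + 0 = -100$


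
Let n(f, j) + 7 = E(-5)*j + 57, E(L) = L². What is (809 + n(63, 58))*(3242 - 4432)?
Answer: -2747710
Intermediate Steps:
n(f, j) = 50 + 25*j (n(f, j) = -7 + ((-5)²*j + 57) = -7 + (25*j + 57) = -7 + (57 + 25*j) = 50 + 25*j)
(809 + n(63, 58))*(3242 - 4432) = (809 + (50 + 25*58))*(3242 - 4432) = (809 + (50 + 1450))*(-1190) = (809 + 1500)*(-1190) = 2309*(-1190) = -2747710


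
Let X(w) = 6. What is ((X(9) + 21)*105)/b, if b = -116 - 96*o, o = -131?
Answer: 81/356 ≈ 0.22753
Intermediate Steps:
b = 12460 (b = -116 - 96*(-131) = -116 + 12576 = 12460)
((X(9) + 21)*105)/b = ((6 + 21)*105)/12460 = (27*105)*(1/12460) = 2835*(1/12460) = 81/356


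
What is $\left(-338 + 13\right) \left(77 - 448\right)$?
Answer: $120575$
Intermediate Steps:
$\left(-338 + 13\right) \left(77 - 448\right) = \left(-325\right) \left(-371\right) = 120575$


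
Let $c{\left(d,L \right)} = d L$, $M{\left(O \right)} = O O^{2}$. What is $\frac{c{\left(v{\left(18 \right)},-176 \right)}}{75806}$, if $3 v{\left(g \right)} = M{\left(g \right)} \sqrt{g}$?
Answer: $- \frac{513216 \sqrt{2}}{37903} \approx -19.149$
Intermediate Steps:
$M{\left(O \right)} = O^{3}$
$v{\left(g \right)} = \frac{g^{\frac{7}{2}}}{3}$ ($v{\left(g \right)} = \frac{g^{3} \sqrt{g}}{3} = \frac{g^{\frac{7}{2}}}{3}$)
$c{\left(d,L \right)} = L d$
$\frac{c{\left(v{\left(18 \right)},-176 \right)}}{75806} = \frac{\left(-176\right) \frac{18^{\frac{7}{2}}}{3}}{75806} = - 176 \frac{17496 \sqrt{2}}{3} \cdot \frac{1}{75806} = - 176 \cdot 5832 \sqrt{2} \cdot \frac{1}{75806} = - 1026432 \sqrt{2} \cdot \frac{1}{75806} = - \frac{513216 \sqrt{2}}{37903}$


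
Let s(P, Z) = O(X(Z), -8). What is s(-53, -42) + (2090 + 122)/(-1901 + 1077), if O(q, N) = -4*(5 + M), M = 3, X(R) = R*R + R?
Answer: -7145/206 ≈ -34.684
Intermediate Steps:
X(R) = R + R² (X(R) = R² + R = R + R²)
O(q, N) = -32 (O(q, N) = -4*(5 + 3) = -4*8 = -32)
s(P, Z) = -32
s(-53, -42) + (2090 + 122)/(-1901 + 1077) = -32 + (2090 + 122)/(-1901 + 1077) = -32 + 2212/(-824) = -32 + 2212*(-1/824) = -32 - 553/206 = -7145/206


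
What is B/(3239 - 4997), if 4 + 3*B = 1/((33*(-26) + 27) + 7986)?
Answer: 28619/37735470 ≈ 0.00075841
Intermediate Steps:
B = -28619/21465 (B = -4/3 + 1/(3*((33*(-26) + 27) + 7986)) = -4/3 + 1/(3*((-858 + 27) + 7986)) = -4/3 + 1/(3*(-831 + 7986)) = -4/3 + (1/3)/7155 = -4/3 + (1/3)*(1/7155) = -4/3 + 1/21465 = -28619/21465 ≈ -1.3333)
B/(3239 - 4997) = -28619/(21465*(3239 - 4997)) = -28619/21465/(-1758) = -28619/21465*(-1/1758) = 28619/37735470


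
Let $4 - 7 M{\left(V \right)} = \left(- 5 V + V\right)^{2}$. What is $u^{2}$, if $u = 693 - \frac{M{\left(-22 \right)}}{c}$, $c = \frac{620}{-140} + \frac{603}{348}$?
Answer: $\frac{383330624769}{4791721} \approx 79999.0$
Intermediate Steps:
$M{\left(V \right)} = \frac{4}{7} - \frac{16 V^{2}}{7}$ ($M{\left(V \right)} = \frac{4}{7} - \frac{\left(- 5 V + V\right)^{2}}{7} = \frac{4}{7} - \frac{\left(- 4 V\right)^{2}}{7} = \frac{4}{7} - \frac{16 V^{2}}{7}$)
$c = - \frac{2189}{812}$ ($c = 620 \left(- \frac{1}{140}\right) + 603 \cdot \frac{1}{348} = - \frac{31}{7} + \frac{201}{116} = - \frac{2189}{812} \approx -2.6958$)
$u = \frac{619137}{2189}$ ($u = 693 - \frac{\frac{4}{7} - \frac{16 \left(-22\right)^{2}}{7}}{- \frac{2189}{812}} = 693 - \left(\frac{4}{7} - \frac{7744}{7}\right) \left(- \frac{812}{2189}\right) = 693 - \left(- \frac{7740}{7}\right) \left(- \frac{812}{2189}\right) = 693 - \frac{897840}{2189} = \frac{619137}{2189} \approx 282.84$)
$u^{2} = \left(\frac{619137}{2189}\right)^{2} = \frac{383330624769}{4791721}$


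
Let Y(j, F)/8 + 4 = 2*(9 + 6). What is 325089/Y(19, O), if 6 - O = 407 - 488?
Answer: 325089/208 ≈ 1562.9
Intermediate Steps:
O = 87 (O = 6 - (407 - 488) = 6 - 1*(-81) = 6 + 81 = 87)
Y(j, F) = 208 (Y(j, F) = -32 + 8*(2*(9 + 6)) = -32 + 8*(2*15) = -32 + 8*30 = -32 + 240 = 208)
325089/Y(19, O) = 325089/208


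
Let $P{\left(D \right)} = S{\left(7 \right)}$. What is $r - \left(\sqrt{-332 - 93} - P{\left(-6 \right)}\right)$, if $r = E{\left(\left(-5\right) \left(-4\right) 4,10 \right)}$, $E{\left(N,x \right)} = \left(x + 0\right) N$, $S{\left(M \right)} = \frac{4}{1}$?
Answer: $804 - 5 i \sqrt{17} \approx 804.0 - 20.616 i$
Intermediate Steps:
$S{\left(M \right)} = 4$ ($S{\left(M \right)} = 4 \cdot 1 = 4$)
$P{\left(D \right)} = 4$
$E{\left(N,x \right)} = N x$ ($E{\left(N,x \right)} = x N = N x$)
$r = 800$ ($r = \left(-5\right) \left(-4\right) 4 \cdot 10 = 20 \cdot 4 \cdot 10 = 80 \cdot 10 = 800$)
$r - \left(\sqrt{-332 - 93} - P{\left(-6 \right)}\right) = 800 - \left(\sqrt{-332 - 93} - 4\right) = 800 - \left(\sqrt{-425} - 4\right) = 800 - \left(5 i \sqrt{17} - 4\right) = 800 - \left(-4 + 5 i \sqrt{17}\right) = 800 + \left(4 - 5 i \sqrt{17}\right) = 804 - 5 i \sqrt{17}$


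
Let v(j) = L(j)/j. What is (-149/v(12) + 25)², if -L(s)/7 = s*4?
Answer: 720801/784 ≈ 919.39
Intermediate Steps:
L(s) = -28*s (L(s) = -7*s*4 = -28*s)
v(j) = -28 (v(j) = (-28*j)/j = -28)
(-149/v(12) + 25)² = (-149/(-28) + 25)² = (-149*(-1/28) + 25)² = (149/28 + 25)² = (849/28)² = 720801/784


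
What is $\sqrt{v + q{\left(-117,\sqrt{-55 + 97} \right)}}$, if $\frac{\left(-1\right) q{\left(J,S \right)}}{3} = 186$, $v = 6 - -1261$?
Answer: $\sqrt{709} \approx 26.627$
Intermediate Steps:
$v = 1267$ ($v = 6 + 1261 = 1267$)
$q{\left(J,S \right)} = -558$ ($q{\left(J,S \right)} = \left(-3\right) 186 = -558$)
$\sqrt{v + q{\left(-117,\sqrt{-55 + 97} \right)}} = \sqrt{1267 - 558} = \sqrt{709}$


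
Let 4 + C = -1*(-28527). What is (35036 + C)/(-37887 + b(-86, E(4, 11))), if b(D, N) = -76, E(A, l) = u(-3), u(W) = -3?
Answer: -63559/37963 ≈ -1.6742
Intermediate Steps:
E(A, l) = -3
C = 28523 (C = -4 - 1*(-28527) = -4 + 28527 = 28523)
(35036 + C)/(-37887 + b(-86, E(4, 11))) = (35036 + 28523)/(-37887 - 76) = 63559/(-37963) = 63559*(-1/37963) = -63559/37963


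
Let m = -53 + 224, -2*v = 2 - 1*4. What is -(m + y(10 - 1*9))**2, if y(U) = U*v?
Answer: -29584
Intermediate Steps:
v = 1 (v = -(2 - 1*4)/2 = -(2 - 4)/2 = -1/2*(-2) = 1)
m = 171
y(U) = U (y(U) = U*1 = U)
-(m + y(10 - 1*9))**2 = -(171 + (10 - 1*9))**2 = -(171 + (10 - 9))**2 = -(171 + 1)**2 = -1*172**2 = -1*29584 = -29584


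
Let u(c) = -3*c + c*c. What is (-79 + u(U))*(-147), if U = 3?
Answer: 11613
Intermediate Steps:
u(c) = c² - 3*c (u(c) = -3*c + c² = c² - 3*c)
(-79 + u(U))*(-147) = (-79 + 3*(-3 + 3))*(-147) = (-79 + 3*0)*(-147) = (-79 + 0)*(-147) = -79*(-147) = 11613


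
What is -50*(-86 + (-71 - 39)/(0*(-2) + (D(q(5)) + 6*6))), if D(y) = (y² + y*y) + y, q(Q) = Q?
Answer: 396800/91 ≈ 4360.4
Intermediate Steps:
D(y) = y + 2*y² (D(y) = (y² + y²) + y = 2*y² + y = y + 2*y²)
-50*(-86 + (-71 - 39)/(0*(-2) + (D(q(5)) + 6*6))) = -50*(-86 + (-71 - 39)/(0*(-2) + (5*(1 + 2*5) + 6*6))) = -50*(-86 - 110/(0 + (5*(1 + 10) + 36))) = -50*(-86 - 110/(0 + (5*11 + 36))) = -50*(-86 - 110/(0 + (55 + 36))) = -50*(-86 - 110/(0 + 91)) = -50*(-86 - 110/91) = -50*(-7936/91) = 396800/91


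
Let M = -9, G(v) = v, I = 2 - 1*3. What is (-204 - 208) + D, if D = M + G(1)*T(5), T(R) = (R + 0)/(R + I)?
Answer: -1679/4 ≈ -419.75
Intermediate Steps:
I = -1 (I = 2 - 3 = -1)
T(R) = R/(-1 + R) (T(R) = (R + 0)/(R - 1) = R/(-1 + R))
D = -31/4 (D = -9 + 1*(5/(-1 + 5)) = -9 + 1*(5/4) = -9 + 5/4 = -31/4 ≈ -7.7500)
(-204 - 208) + D = (-204 - 208) - 31/4 = -412 - 31/4 = -1679/4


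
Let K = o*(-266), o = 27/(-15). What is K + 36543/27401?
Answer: 65780709/137005 ≈ 480.13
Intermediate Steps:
o = -9/5 (o = 27*(-1/15) = -9/5 ≈ -1.8000)
K = 2394/5 (K = -9/5*(-266) = 2394/5 ≈ 478.80)
K + 36543/27401 = 2394/5 + 36543/27401 = 65780709/137005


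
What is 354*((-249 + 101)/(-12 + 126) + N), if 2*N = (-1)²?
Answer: -5369/19 ≈ -282.58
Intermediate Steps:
N = ½ (N = (½)*(-1)² = (½)*1 = ½ ≈ 0.50000)
354*((-249 + 101)/(-12 + 126) + N) = 354*((-249 + 101)/(-12 + 126) + ½) = 354*(-148/114 + ½) = 354*(-148*1/114 + ½) = 354*(-74/57 + ½) = 354*(-91/114) = -5369/19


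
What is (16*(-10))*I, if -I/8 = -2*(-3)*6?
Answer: 46080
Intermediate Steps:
I = -288 (I = -8*(-2*(-3))*6 = -48*6 = -8*36 = -288)
(16*(-10))*I = (16*(-10))*(-288) = -160*(-288) = 46080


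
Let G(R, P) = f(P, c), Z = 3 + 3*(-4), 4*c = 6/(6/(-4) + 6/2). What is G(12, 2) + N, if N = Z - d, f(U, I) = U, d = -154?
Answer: 147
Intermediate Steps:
c = 1 (c = (6/(6/(-4) + 6/2))/4 = (6/(6*(-1/4) + 6*(1/2)))/4 = (6/(-3/2 + 3))/4 = (6/(3/2))/4 = (6*(2/3))/4 = (1/4)*4 = 1)
Z = -9 (Z = 3 - 12 = -9)
G(R, P) = P
N = 145 (N = -9 - 1*(-154) = -9 + 154 = 145)
G(12, 2) + N = 2 + 145 = 147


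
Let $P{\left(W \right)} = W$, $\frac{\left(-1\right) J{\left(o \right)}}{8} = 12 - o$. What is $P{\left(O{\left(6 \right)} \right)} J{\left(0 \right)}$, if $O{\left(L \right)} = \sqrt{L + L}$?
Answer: $- 192 \sqrt{3} \approx -332.55$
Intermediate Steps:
$J{\left(o \right)} = -96 + 8 o$ ($J{\left(o \right)} = - 8 \left(12 - o\right) = -96 + 8 o$)
$O{\left(L \right)} = \sqrt{2} \sqrt{L}$ ($O{\left(L \right)} = \sqrt{2 L} = \sqrt{2} \sqrt{L}$)
$P{\left(O{\left(6 \right)} \right)} J{\left(0 \right)} = \sqrt{2} \sqrt{6} \left(-96 + 8 \cdot 0\right) = 2 \sqrt{3} \left(-96 + 0\right) = 2 \sqrt{3} \left(-96\right) = - 192 \sqrt{3}$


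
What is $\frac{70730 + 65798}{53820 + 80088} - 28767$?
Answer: $- \frac{962998727}{33477} \approx -28766.0$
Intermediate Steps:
$\frac{70730 + 65798}{53820 + 80088} - 28767 = \frac{136528}{133908} - 28767 = 136528 \cdot \frac{1}{133908} - 28767 = \frac{34132}{33477} - 28767 = - \frac{962998727}{33477}$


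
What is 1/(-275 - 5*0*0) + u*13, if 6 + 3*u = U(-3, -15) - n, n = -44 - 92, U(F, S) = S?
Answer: 411122/825 ≈ 498.33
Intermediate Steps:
n = -136
u = 115/3 (u = -2 + (-15 - 1*(-136))/3 = -2 + (-15 + 136)/3 = -2 + (⅓)*121 = -2 + 121/3 = 115/3 ≈ 38.333)
1/(-275 - 5*0*0) + u*13 = 1/(-275 - 5*0*0) + (115/3)*13 = 1/(-275 + 0*0) + 1495/3 = 1/(-275 + 0) + 1495/3 = 1/(-275) + 1495/3 = -1/275 + 1495/3 = 411122/825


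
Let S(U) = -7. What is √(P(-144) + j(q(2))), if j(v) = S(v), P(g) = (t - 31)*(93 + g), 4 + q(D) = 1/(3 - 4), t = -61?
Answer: √4685 ≈ 68.447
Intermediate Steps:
q(D) = -5 (q(D) = -4 + 1/(3 - 4) = -4 + 1/(-1) = -4 - 1 = -5)
P(g) = -8556 - 92*g (P(g) = (-61 - 31)*(93 + g) = -92*(93 + g) = -8556 - 92*g)
j(v) = -7
√(P(-144) + j(q(2))) = √((-8556 - 92*(-144)) - 7) = √((-8556 + 13248) - 7) = √(4692 - 7) = √4685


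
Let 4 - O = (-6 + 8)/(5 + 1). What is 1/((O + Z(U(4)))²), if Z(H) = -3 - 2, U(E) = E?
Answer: 9/16 ≈ 0.56250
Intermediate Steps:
O = 11/3 (O = 4 - (-6 + 8)/(5 + 1) = 4 - 2/6 = 4 - 1*⅓ = 4 - ⅓ = 11/3 ≈ 3.6667)
Z(H) = -5
1/((O + Z(U(4)))²) = 1/((11/3 - 5)²) = 1/((-4/3)²) = 1/(16/9) = 9/16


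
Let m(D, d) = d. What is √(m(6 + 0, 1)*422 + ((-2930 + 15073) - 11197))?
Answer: 6*√38 ≈ 36.987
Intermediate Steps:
√(m(6 + 0, 1)*422 + ((-2930 + 15073) - 11197)) = √(1*422 + ((-2930 + 15073) - 11197)) = √(422 + (12143 - 11197)) = √(422 + 946) = √1368 = 6*√38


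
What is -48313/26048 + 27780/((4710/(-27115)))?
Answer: -654033532661/4089536 ≈ -1.5993e+5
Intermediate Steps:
-48313/26048 + 27780/((4710/(-27115))) = -48313*1/26048 + 27780/((4710*(-1/27115))) = -48313/26048 + 27780/(-942/5423) = -48313/26048 + 27780*(-5423/942) = -48313/26048 - 25108490/157 = -654033532661/4089536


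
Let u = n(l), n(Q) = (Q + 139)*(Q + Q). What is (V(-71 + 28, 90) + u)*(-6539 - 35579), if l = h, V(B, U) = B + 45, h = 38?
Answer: -566655572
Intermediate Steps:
V(B, U) = 45 + B
l = 38
n(Q) = 2*Q*(139 + Q) (n(Q) = (139 + Q)*(2*Q) = 2*Q*(139 + Q))
u = 13452 (u = 2*38*(139 + 38) = 2*38*177 = 13452)
(V(-71 + 28, 90) + u)*(-6539 - 35579) = ((45 + (-71 + 28)) + 13452)*(-6539 - 35579) = ((45 - 43) + 13452)*(-42118) = (2 + 13452)*(-42118) = 13454*(-42118) = -566655572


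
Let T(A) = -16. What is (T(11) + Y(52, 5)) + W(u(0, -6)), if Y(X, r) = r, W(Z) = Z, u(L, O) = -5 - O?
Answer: -10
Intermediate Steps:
(T(11) + Y(52, 5)) + W(u(0, -6)) = (-16 + 5) + (-5 - 1*(-6)) = -11 + (-5 + 6) = -11 + 1 = -10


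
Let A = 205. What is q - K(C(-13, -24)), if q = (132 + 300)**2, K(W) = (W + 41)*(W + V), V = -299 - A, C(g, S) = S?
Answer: 195600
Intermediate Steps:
V = -504 (V = -299 - 1*205 = -299 - 205 = -504)
K(W) = (-504 + W)*(41 + W) (K(W) = (W + 41)*(W - 504) = (41 + W)*(-504 + W) = (-504 + W)*(41 + W))
q = 186624 (q = 432**2 = 186624)
q - K(C(-13, -24)) = 186624 - (-20664 + (-24)**2 - 463*(-24)) = 186624 - (-20664 + 576 + 11112) = 186624 - 1*(-8976) = 186624 + 8976 = 195600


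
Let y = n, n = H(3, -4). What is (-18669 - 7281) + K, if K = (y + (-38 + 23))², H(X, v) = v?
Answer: -25589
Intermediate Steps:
n = -4
y = -4
K = 361 (K = (-4 + (-38 + 23))² = (-4 - 15)² = (-19)² = 361)
(-18669 - 7281) + K = (-18669 - 7281) + 361 = -25950 + 361 = -25589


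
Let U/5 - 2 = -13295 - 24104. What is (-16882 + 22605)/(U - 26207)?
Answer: -5723/213192 ≈ -0.026844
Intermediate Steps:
U = -186985 (U = 10 + 5*(-13295 - 24104) = 10 + 5*(-37399) = 10 - 186995 = -186985)
(-16882 + 22605)/(U - 26207) = (-16882 + 22605)/(-186985 - 26207) = 5723/(-213192) = 5723*(-1/213192) = -5723/213192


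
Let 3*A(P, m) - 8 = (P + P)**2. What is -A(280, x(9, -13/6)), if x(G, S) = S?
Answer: -104536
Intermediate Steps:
A(P, m) = 8/3 + 4*P**2/3 (A(P, m) = 8/3 + (P + P)**2/3 = 8/3 + (2*P)**2/3 = 8/3 + (4*P**2)/3 = 8/3 + 4*P**2/3)
-A(280, x(9, -13/6)) = -(8/3 + (4/3)*280**2) = -(8/3 + (4/3)*78400) = -(8/3 + 313600/3) = -1*104536 = -104536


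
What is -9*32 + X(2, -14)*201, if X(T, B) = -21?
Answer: -4509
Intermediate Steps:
-9*32 + X(2, -14)*201 = -9*32 - 21*201 = -288 - 4221 = -4509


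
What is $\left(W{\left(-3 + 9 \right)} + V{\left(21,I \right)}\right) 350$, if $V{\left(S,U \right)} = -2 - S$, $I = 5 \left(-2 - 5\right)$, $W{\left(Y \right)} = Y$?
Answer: $-5950$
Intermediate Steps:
$I = -35$ ($I = 5 \left(-7\right) = -35$)
$\left(W{\left(-3 + 9 \right)} + V{\left(21,I \right)}\right) 350 = \left(\left(-3 + 9\right) - 23\right) 350 = \left(6 - 23\right) 350 = \left(-17\right) 350 = -5950$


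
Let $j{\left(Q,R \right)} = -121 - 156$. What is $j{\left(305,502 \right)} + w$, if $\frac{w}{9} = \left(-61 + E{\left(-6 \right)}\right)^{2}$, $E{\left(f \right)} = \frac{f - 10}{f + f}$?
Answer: $31764$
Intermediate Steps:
$j{\left(Q,R \right)} = -277$
$E{\left(f \right)} = \frac{-10 + f}{2 f}$
$w = 32041$ ($w = 9 \left(-61 + \frac{-10 - 6}{2 \left(-6\right)}\right)^{2} = 9 \left(-61 + \frac{1}{2} \left(- \frac{1}{6}\right) \left(-16\right)\right)^{2} = 9 \left(-61 + \frac{4}{3}\right)^{2} = 9 \left(- \frac{179}{3}\right)^{2} = 9 \cdot \frac{32041}{9} = 32041$)
$j{\left(305,502 \right)} + w = -277 + 32041 = 31764$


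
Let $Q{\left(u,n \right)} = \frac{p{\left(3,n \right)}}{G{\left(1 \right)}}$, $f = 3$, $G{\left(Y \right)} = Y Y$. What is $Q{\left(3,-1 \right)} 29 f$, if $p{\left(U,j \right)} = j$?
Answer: $-87$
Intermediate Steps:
$G{\left(Y \right)} = Y^{2}$
$Q{\left(u,n \right)} = n$ ($Q{\left(u,n \right)} = \frac{n}{1^{2}} = \frac{n}{1} = n 1 = n$)
$Q{\left(3,-1 \right)} 29 f = \left(-1\right) 29 \cdot 3 = \left(-29\right) 3 = -87$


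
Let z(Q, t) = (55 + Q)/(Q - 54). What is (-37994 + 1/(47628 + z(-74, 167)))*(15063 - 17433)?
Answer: 548955363025980/6096403 ≈ 9.0046e+7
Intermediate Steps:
z(Q, t) = (55 + Q)/(-54 + Q)
(-37994 + 1/(47628 + z(-74, 167)))*(15063 - 17433) = (-37994 + 1/(47628 + (55 - 74)/(-54 - 74)))*(15063 - 17433) = (-37994 + 1/(47628 - 19/(-128)))*(-2370) = (-37994 + 1/(47628 - 1/128*(-19)))*(-2370) = (-37994 + 1/(47628 + 19/128))*(-2370) = (-37994 + 1/(6096403/128))*(-2370) = (-37994 + 128/6096403)*(-2370) = -231626735454/6096403*(-2370) = 548955363025980/6096403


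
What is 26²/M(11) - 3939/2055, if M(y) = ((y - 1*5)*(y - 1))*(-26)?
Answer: -9659/4110 ≈ -2.3501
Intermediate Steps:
M(y) = -26*(-1 + y)*(-5 + y) (M(y) = ((y - 5)*(-1 + y))*(-26) = ((-5 + y)*(-1 + y))*(-26) = ((-1 + y)*(-5 + y))*(-26) = -26*(-1 + y)*(-5 + y))
26²/M(11) - 3939/2055 = 26²/(-130 - 26*11² + 156*11) - 3939/2055 = 676/(-130 - 26*121 + 1716) - 3939*1/2055 = 676/(-130 - 3146 + 1716) - 1313/685 = 676/(-1560) - 1313/685 = 676*(-1/1560) - 1313/685 = -13/30 - 1313/685 = -9659/4110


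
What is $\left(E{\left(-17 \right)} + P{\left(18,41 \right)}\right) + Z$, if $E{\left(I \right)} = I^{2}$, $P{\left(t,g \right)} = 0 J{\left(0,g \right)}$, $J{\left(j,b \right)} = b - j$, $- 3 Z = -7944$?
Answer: $2937$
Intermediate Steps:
$Z = 2648$ ($Z = \left(- \frac{1}{3}\right) \left(-7944\right) = 2648$)
$P{\left(t,g \right)} = 0$ ($P{\left(t,g \right)} = 0 \left(g - 0\right) = 0 \left(g + 0\right) = 0 g = 0$)
$\left(E{\left(-17 \right)} + P{\left(18,41 \right)}\right) + Z = \left(\left(-17\right)^{2} + 0\right) + 2648 = \left(289 + 0\right) + 2648 = 289 + 2648 = 2937$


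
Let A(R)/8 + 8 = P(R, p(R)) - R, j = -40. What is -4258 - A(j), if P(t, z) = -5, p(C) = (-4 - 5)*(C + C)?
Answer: -4474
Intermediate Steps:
p(C) = -18*C
A(R) = -104 - 8*R (A(R) = -64 + 8*(-5 - R) = -64 + (-40 - 8*R) = -104 - 8*R)
-4258 - A(j) = -4258 - (-104 - 8*(-40)) = -4258 - (-104 + 320) = -4258 - 1*216 = -4258 - 216 = -4474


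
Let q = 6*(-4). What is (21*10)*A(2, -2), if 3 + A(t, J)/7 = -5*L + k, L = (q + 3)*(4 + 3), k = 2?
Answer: 1078980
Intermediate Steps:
q = -24
L = -147 (L = (-24 + 3)*(4 + 3) = -21*7 = -147)
A(t, J) = 5138 (A(t, J) = -21 + 7*(-5*(-147) + 2) = -21 + 7*(735 + 2) = -21 + 7*737 = -21 + 5159 = 5138)
(21*10)*A(2, -2) = (21*10)*5138 = 210*5138 = 1078980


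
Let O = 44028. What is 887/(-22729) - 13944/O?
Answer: -29665501/83392701 ≈ -0.35573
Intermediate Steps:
887/(-22729) - 13944/O = 887/(-22729) - 13944/44028 = 887*(-1/22729) - 13944*1/44028 = -887/22729 - 1162/3669 = -29665501/83392701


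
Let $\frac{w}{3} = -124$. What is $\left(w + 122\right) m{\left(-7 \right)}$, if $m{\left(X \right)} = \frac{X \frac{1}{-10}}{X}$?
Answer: $25$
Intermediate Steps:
$w = -372$ ($w = 3 \left(-124\right) = -372$)
$m{\left(X \right)} = - \frac{1}{10}$ ($m{\left(X \right)} = \frac{X \left(- \frac{1}{10}\right)}{X} = \frac{\left(- \frac{1}{10}\right) X}{X} = - \frac{1}{10}$)
$\left(w + 122\right) m{\left(-7 \right)} = \left(-372 + 122\right) \left(- \frac{1}{10}\right) = \left(-250\right) \left(- \frac{1}{10}\right) = 25$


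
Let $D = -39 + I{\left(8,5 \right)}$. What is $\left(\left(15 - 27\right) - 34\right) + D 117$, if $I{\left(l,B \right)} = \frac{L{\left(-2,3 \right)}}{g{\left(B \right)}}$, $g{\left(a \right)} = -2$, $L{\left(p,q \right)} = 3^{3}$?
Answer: $- \frac{12377}{2} \approx -6188.5$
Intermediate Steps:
$L{\left(p,q \right)} = 27$
$I{\left(l,B \right)} = - \frac{27}{2}$ ($I{\left(l,B \right)} = \frac{27}{-2} = 27 \left(- \frac{1}{2}\right) = - \frac{27}{2}$)
$D = - \frac{105}{2}$ ($D = -39 - \frac{27}{2} = - \frac{105}{2} \approx -52.5$)
$\left(\left(15 - 27\right) - 34\right) + D 117 = \left(\left(15 - 27\right) - 34\right) - \frac{12285}{2} = \left(-12 - 34\right) - \frac{12285}{2} = -46 - \frac{12285}{2} = - \frac{12377}{2}$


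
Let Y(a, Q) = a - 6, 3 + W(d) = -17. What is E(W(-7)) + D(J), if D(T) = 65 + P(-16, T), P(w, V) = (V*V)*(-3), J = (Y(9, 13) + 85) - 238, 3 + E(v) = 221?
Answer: -67217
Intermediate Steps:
W(d) = -20 (W(d) = -3 - 17 = -20)
E(v) = 218 (E(v) = -3 + 221 = 218)
Y(a, Q) = -6 + a
J = -150 (J = ((-6 + 9) + 85) - 238 = (3 + 85) - 238 = 88 - 238 = -150)
P(w, V) = -3*V² (P(w, V) = V²*(-3) = -3*V²)
D(T) = 65 - 3*T²
E(W(-7)) + D(J) = 218 + (65 - 3*(-150)²) = 218 + (65 - 3*22500) = 218 + (65 - 67500) = 218 - 67435 = -67217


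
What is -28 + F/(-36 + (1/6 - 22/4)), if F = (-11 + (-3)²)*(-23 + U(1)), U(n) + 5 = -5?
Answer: -1835/62 ≈ -29.597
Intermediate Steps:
U(n) = -10 (U(n) = -5 - 5 = -10)
F = 66 (F = (-11 + (-3)²)*(-23 - 10) = (-11 + 9)*(-33) = -2*(-33) = 66)
-28 + F/(-36 + (1/6 - 22/4)) = -28 + 66/(-36 + (1/6 - 22/4)) = -28 + 66/(-36 + (1*(⅙) - 22*¼)) = -28 + 66/(-36 + (⅙ - 11/2)) = -28 + 66/(-36 - 16/3) = -28 + 66/(-124/3) = -28 - 3/124*66 = -28 - 99/62 = -1835/62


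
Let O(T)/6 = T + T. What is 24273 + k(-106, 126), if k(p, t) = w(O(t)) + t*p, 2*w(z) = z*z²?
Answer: 1728335781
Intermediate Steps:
O(T) = 12*T (O(T) = 6*(T + T) = 6*(2*T) = 12*T)
w(z) = z³/2 (w(z) = (z*z²)/2 = z³/2)
k(p, t) = 864*t³ + p*t (k(p, t) = (12*t)³/2 + t*p = (1728*t³)/2 + p*t = 864*t³ + p*t)
24273 + k(-106, 126) = 24273 + 126*(-106 + 864*126²) = 24273 + 126*(-106 + 864*15876) = 24273 + 126*(-106 + 13716864) = 24273 + 126*13716758 = 24273 + 1728311508 = 1728335781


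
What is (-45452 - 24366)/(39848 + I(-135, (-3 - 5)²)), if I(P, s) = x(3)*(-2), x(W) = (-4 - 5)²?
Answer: -34909/19843 ≈ -1.7593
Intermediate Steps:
x(W) = 81 (x(W) = (-9)² = 81)
I(P, s) = -162 (I(P, s) = 81*(-2) = -162)
(-45452 - 24366)/(39848 + I(-135, (-3 - 5)²)) = (-45452 - 24366)/(39848 - 162) = -69818/39686 = -69818*1/39686 = -34909/19843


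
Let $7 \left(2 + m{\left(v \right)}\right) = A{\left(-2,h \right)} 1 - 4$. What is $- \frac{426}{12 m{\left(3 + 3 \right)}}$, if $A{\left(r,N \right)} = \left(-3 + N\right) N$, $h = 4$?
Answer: $\frac{71}{4} \approx 17.75$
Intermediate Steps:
$A{\left(r,N \right)} = N \left(-3 + N\right)$
$m{\left(v \right)} = -2$ ($m{\left(v \right)} = -2 + \frac{4 \left(-3 + 4\right) 1 - 4}{7} = -2 + \frac{4 \cdot 1 \cdot 1 - 4}{7} = -2 + \frac{4 \cdot 1 - 4}{7} = -2 + \frac{4 - 4}{7} = -2 + \frac{1}{7} \cdot 0 = -2 + 0 = -2$)
$- \frac{426}{12 m{\left(3 + 3 \right)}} = - \frac{426}{12 \left(-2\right)} = - \frac{426}{-24} = \left(-426\right) \left(- \frac{1}{24}\right) = \frac{71}{4}$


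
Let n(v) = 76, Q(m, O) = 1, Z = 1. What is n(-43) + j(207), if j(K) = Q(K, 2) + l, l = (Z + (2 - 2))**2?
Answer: 78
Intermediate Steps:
l = 1 (l = (1 + (2 - 2))**2 = (1 + 0)**2 = 1**2 = 1)
j(K) = 2 (j(K) = 1 + 1 = 2)
n(-43) + j(207) = 76 + 2 = 78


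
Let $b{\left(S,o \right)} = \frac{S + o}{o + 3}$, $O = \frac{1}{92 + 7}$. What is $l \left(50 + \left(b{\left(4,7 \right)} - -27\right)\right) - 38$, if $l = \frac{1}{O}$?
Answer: $\frac{76939}{10} \approx 7693.9$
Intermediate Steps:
$O = \frac{1}{99} \approx 0.010101$
$b{\left(S,o \right)} = \frac{S + o}{3 + o}$
$l = 99$ ($l = \frac{1}{\frac{1}{99}} = 99$)
$l \left(50 + \left(b{\left(4,7 \right)} - -27\right)\right) - 38 = 99 \left(50 + \left(\frac{4 + 7}{3 + 7} - -27\right)\right) - 38 = 99 \left(50 + \left(\frac{1}{10} \cdot 11 + 27\right)\right) - 38 = 99 \left(50 + \left(\frac{11}{10} + 27\right)\right) - 38 = 99 \left(50 + \frac{281}{10}\right) - 38 = 99 \cdot \frac{781}{10} - 38 = \frac{77319}{10} - 38 = \frac{76939}{10}$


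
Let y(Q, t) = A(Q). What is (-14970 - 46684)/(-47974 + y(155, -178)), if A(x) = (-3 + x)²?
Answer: 30827/12435 ≈ 2.4790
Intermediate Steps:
y(Q, t) = (-3 + Q)²
(-14970 - 46684)/(-47974 + y(155, -178)) = (-14970 - 46684)/(-47974 + (-3 + 155)²) = -61654/(-47974 + 152²) = -61654/(-47974 + 23104) = -61654/(-24870) = -61654*(-1/24870) = 30827/12435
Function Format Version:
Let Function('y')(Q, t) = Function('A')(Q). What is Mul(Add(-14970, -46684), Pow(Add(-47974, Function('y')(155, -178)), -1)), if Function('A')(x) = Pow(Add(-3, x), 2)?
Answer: Rational(30827, 12435) ≈ 2.4790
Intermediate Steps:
Function('y')(Q, t) = Pow(Add(-3, Q), 2)
Mul(Add(-14970, -46684), Pow(Add(-47974, Function('y')(155, -178)), -1)) = Mul(Add(-14970, -46684), Pow(Add(-47974, Pow(Add(-3, 155), 2)), -1)) = Mul(-61654, Pow(Add(-47974, Pow(152, 2)), -1)) = Mul(-61654, Pow(Add(-47974, 23104), -1)) = Mul(-61654, Pow(-24870, -1)) = Mul(-61654, Rational(-1, 24870)) = Rational(30827, 12435)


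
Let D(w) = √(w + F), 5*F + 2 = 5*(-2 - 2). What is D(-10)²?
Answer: -72/5 ≈ -14.400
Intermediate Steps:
F = -22/5 (F = -⅖ + (5*(-2 - 2))/5 = -⅖ + (5*(-4))/5 = -⅖ + (⅕)*(-20) = -⅖ - 4 = -22/5 ≈ -4.4000)
D(w) = √(-22/5 + w) (D(w) = √(w - 22/5) = √(-22/5 + w))
D(-10)² = (√(-110 + 25*(-10))/5)² = (√(-110 - 250)/5)² = (√(-360)/5)² = ((6*I*√10)/5)² = (6*I*√10/5)² = -72/5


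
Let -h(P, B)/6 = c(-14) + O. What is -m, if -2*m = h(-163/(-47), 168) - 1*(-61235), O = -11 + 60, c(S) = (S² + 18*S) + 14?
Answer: 61193/2 ≈ 30597.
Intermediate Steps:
c(S) = 14 + S² + 18*S
O = 49
h(P, B) = -42 (h(P, B) = -6*((14 + (-14)² + 18*(-14)) + 49) = -6*((14 + 196 - 252) + 49) = -6*(-42 + 49) = -6*7 = -42)
m = -61193/2 (m = -(-42 - 1*(-61235))/2 = -(-42 + 61235)/2 = -½*61193 = -61193/2 ≈ -30597.)
-m = -1*(-61193/2) = 61193/2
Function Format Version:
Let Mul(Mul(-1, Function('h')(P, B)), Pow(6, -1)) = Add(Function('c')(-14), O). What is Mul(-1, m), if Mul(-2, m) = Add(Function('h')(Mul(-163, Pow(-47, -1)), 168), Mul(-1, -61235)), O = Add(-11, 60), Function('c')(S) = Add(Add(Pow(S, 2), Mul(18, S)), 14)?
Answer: Rational(61193, 2) ≈ 30597.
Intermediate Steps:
Function('c')(S) = Add(14, Pow(S, 2), Mul(18, S))
O = 49
Function('h')(P, B) = -42 (Function('h')(P, B) = Mul(-6, Add(Add(14, Pow(-14, 2), Mul(18, -14)), 49)) = Mul(-6, Add(Add(14, 196, -252), 49)) = Mul(-6, Add(-42, 49)) = Mul(-6, 7) = -42)
m = Rational(-61193, 2) (m = Mul(Rational(-1, 2), Add(-42, Mul(-1, -61235))) = Mul(Rational(-1, 2), Add(-42, 61235)) = Mul(Rational(-1, 2), 61193) = Rational(-61193, 2) ≈ -30597.)
Mul(-1, m) = Mul(-1, Rational(-61193, 2)) = Rational(61193, 2)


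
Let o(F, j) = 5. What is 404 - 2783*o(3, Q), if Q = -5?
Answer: -13511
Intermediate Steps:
404 - 2783*o(3, Q) = 404 - 2783*5 = 404 - 253*55 = 404 - 13915 = -13511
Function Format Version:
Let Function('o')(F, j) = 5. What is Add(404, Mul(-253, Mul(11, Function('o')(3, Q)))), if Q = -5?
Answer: -13511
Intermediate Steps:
Add(404, Mul(-253, Mul(11, Function('o')(3, Q)))) = Add(404, Mul(-253, Mul(11, 5))) = Add(404, Mul(-253, 55)) = Add(404, -13915) = -13511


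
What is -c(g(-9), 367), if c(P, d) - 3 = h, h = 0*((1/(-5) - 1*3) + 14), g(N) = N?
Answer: -3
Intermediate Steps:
h = 0 (h = 0*((-⅕ - 3) + 14) = 0*(-16/5 + 14) = 0*(54/5) = 0)
c(P, d) = 3 (c(P, d) = 3 + 0 = 3)
-c(g(-9), 367) = -1*3 = -3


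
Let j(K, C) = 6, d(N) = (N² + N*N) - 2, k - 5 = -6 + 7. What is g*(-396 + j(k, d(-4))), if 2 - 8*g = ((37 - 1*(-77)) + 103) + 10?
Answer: 43875/4 ≈ 10969.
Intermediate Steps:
k = 6 (k = 5 + (-6 + 7) = 5 + 1 = 6)
d(N) = -2 + 2*N² (d(N) = (N² + N²) - 2 = 2*N² - 2 = -2 + 2*N²)
g = -225/8 (g = ¼ - (((37 - 1*(-77)) + 103) + 10)/8 = ¼ - (((37 + 77) + 103) + 10)/8 = ¼ - ((114 + 103) + 10)/8 = ¼ - (217 + 10)/8 = ¼ - ⅛*227 = ¼ - 227/8 = -225/8 ≈ -28.125)
g*(-396 + j(k, d(-4))) = -225*(-396 + 6)/8 = -225/8*(-390) = 43875/4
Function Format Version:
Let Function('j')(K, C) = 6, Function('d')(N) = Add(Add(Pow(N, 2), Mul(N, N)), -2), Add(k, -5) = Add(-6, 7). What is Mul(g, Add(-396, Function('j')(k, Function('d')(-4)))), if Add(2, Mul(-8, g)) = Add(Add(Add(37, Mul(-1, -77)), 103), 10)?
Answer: Rational(43875, 4) ≈ 10969.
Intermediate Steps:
k = 6 (k = Add(5, Add(-6, 7)) = Add(5, 1) = 6)
Function('d')(N) = Add(-2, Mul(2, Pow(N, 2))) (Function('d')(N) = Add(Add(Pow(N, 2), Pow(N, 2)), -2) = Add(Mul(2, Pow(N, 2)), -2) = Add(-2, Mul(2, Pow(N, 2))))
g = Rational(-225, 8) (g = Add(Rational(1, 4), Mul(Rational(-1, 8), Add(Add(Add(37, Mul(-1, -77)), 103), 10))) = Add(Rational(1, 4), Mul(Rational(-1, 8), Add(Add(Add(37, 77), 103), 10))) = Add(Rational(1, 4), Mul(Rational(-1, 8), Add(Add(114, 103), 10))) = Add(Rational(1, 4), Mul(Rational(-1, 8), Add(217, 10))) = Add(Rational(1, 4), Mul(Rational(-1, 8), 227)) = Add(Rational(1, 4), Rational(-227, 8)) = Rational(-225, 8) ≈ -28.125)
Mul(g, Add(-396, Function('j')(k, Function('d')(-4)))) = Mul(Rational(-225, 8), Add(-396, 6)) = Mul(Rational(-225, 8), -390) = Rational(43875, 4)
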